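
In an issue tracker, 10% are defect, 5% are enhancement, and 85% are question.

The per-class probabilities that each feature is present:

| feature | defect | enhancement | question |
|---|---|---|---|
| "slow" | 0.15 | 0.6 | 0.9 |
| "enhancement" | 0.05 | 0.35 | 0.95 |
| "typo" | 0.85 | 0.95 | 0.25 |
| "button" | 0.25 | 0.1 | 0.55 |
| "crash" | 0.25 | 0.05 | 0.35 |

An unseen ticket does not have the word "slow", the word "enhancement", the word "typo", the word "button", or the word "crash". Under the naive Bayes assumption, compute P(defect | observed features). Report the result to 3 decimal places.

0.821

defect: 0.1 × (1−0.15) × (1−0.05) × (1−0.85) × (1−0.25) × (1−0.25) = 0.00681328125
enhancement: 0.05 × (1−0.6) × (1−0.35) × (1−0.95) × (1−0.1) × (1−0.05) = 0.00055575
question: 0.85 × (1−0.9) × (1−0.95) × (1−0.25) × (1−0.55) × (1−0.35) = 0.00093234375
P(defect | x) = 0.00681328125 / 0.008301375 ≈ 0.821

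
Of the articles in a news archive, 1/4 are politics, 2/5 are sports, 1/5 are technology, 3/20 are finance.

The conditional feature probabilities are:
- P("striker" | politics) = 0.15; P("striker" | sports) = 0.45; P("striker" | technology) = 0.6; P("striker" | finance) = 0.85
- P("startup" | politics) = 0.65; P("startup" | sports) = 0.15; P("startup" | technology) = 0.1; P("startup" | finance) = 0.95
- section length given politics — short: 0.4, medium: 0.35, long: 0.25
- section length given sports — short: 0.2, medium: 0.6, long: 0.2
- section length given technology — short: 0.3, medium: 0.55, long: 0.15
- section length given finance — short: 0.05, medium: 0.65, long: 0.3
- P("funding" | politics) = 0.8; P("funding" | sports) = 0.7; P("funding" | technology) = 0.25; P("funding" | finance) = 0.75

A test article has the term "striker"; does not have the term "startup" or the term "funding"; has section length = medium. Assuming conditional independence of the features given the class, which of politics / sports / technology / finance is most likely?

politics: 0.25 × 0.15 × (1−0.65) × 0.35 × (1−0.8) = 0.00091875
sports: 0.4 × 0.45 × (1−0.15) × 0.6 × (1−0.7) = 0.02754
technology: 0.2 × 0.6 × (1−0.1) × 0.55 × (1−0.25) = 0.04455
finance: 0.15 × 0.85 × (1−0.95) × 0.65 × (1−0.75) = 0.0010359375
Highest score → technology.

technology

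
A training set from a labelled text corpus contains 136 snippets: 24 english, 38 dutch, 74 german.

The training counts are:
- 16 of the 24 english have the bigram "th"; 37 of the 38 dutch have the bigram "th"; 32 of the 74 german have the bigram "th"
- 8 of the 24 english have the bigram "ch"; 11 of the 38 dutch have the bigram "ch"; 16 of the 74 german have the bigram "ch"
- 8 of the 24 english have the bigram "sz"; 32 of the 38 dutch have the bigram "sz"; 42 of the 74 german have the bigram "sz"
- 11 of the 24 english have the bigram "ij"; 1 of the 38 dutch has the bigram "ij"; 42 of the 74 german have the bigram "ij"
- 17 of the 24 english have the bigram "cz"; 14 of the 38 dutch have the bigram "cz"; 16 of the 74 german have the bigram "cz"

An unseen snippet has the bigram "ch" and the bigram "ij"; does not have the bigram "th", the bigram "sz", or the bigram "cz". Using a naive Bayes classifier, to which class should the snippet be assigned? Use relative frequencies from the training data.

english: (24/136) × (8/24) × (8/24) × (16/24) × (11/24) × (7/24) ≈ 0.00174746
dutch: (38/136) × (1/38) × (11/38) × (6/38) × (1/38) × (24/38) ≈ 0.00000558575
german: (74/136) × (42/74) × (16/74) × (32/74) × (42/74) × (58/74) ≈ 0.0128449
Highest score → german.

german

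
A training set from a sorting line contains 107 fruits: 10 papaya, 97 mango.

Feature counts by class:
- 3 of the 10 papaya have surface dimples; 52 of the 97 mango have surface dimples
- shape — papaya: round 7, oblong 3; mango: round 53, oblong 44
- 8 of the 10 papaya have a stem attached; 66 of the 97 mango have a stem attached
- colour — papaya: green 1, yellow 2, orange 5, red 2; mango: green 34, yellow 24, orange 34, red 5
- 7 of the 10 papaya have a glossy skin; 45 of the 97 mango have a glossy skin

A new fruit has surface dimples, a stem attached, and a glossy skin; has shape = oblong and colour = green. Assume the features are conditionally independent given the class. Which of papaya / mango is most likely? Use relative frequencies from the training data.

mango

papaya: (10/107) × (3/10) × (3/10) × (8/10) × (1/10) × (7/10) ≈ 0.000471028
mango: (97/107) × (52/97) × (44/97) × (66/97) × (34/97) × (45/97) ≈ 0.0243905
Highest score → mango.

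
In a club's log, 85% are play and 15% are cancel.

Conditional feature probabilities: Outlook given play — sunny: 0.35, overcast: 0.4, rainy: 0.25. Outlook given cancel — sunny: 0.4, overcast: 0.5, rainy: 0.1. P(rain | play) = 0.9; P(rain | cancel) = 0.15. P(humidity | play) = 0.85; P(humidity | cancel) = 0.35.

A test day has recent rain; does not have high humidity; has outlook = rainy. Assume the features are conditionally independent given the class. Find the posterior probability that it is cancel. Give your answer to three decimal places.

play: 0.85 × 0.25 × 0.9 × (1−0.85) = 0.0286875
cancel: 0.15 × 0.1 × 0.15 × (1−0.35) = 0.0014625
P(cancel | x) = 0.0014625 / 0.03015 ≈ 0.049

0.049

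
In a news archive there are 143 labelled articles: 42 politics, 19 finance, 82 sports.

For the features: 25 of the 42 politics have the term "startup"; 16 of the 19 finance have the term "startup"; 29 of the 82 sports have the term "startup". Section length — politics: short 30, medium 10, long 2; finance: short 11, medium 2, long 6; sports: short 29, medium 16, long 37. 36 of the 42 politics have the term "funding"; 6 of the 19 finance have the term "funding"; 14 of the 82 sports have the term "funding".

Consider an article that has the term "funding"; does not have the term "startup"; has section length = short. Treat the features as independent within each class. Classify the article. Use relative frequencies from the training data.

politics

politics: (42/143) × (17/42) × (30/42) × (36/42) ≈ 0.0727844
finance: (19/143) × (3/19) × (11/19) × (6/19) ≈ 0.0038355
sports: (82/143) × (53/82) × (29/82) × (14/82) ≈ 0.0223789
Highest score → politics.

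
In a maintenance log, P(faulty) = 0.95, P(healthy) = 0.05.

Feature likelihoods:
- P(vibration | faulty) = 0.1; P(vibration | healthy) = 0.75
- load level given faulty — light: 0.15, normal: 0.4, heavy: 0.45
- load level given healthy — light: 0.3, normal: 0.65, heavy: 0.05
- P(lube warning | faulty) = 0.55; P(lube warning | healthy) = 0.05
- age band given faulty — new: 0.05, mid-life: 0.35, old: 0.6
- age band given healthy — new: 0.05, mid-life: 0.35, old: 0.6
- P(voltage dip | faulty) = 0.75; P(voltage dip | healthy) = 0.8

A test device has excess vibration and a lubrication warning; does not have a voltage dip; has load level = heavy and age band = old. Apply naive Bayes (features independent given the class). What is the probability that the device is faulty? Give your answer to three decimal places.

faulty: 0.95 × 0.1 × 0.45 × 0.55 × 0.6 × (1−0.75) = 0.003526875
healthy: 0.05 × 0.75 × 0.05 × 0.05 × 0.6 × (1−0.8) = 0.00001125
P(faulty | x) = 0.003526875 / 0.003538125 ≈ 0.997

0.997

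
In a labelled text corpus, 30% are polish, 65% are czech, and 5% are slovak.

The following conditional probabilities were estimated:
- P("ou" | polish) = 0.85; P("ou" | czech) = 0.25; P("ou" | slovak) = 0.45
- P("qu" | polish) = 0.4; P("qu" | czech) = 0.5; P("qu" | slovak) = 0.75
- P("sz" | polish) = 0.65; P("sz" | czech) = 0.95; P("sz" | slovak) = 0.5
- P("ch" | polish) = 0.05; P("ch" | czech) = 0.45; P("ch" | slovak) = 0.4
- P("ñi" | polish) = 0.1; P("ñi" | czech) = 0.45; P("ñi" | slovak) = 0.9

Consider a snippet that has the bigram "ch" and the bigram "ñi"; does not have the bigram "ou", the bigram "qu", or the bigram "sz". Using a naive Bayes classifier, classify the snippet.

polish: 0.3 × (1−0.85) × (1−0.4) × (1−0.65) × 0.05 × 0.1 = 0.00004725
czech: 0.65 × (1−0.25) × (1−0.5) × (1−0.95) × 0.45 × 0.45 = 0.00246796875
slovak: 0.05 × (1−0.45) × (1−0.75) × (1−0.5) × 0.4 × 0.9 = 0.0012375
Highest score → czech.

czech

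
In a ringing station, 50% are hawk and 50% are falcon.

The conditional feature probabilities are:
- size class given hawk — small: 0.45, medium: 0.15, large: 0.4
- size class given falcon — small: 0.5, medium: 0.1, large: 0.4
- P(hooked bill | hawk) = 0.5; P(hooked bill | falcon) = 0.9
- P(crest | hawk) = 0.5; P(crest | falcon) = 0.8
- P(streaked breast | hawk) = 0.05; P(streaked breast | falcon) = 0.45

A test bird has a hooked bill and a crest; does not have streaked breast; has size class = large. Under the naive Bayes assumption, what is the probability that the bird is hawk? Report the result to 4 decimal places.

hawk: 0.5 × 0.4 × 0.5 × 0.5 × (1−0.05) = 0.0475
falcon: 0.5 × 0.4 × 0.9 × 0.8 × (1−0.45) = 0.0792
P(hawk | x) = 0.0475 / 0.1267 ≈ 0.3749

0.3749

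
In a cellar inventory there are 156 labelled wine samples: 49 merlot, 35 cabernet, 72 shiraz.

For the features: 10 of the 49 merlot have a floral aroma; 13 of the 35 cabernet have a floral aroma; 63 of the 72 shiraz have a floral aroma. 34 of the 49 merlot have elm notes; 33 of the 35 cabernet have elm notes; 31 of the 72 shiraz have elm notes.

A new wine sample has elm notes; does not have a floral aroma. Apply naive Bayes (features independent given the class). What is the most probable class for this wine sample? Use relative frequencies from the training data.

merlot

merlot: (49/156) × (39/49) × (34/49) ≈ 0.173469
cabernet: (35/156) × (22/35) × (33/35) ≈ 0.132967
shiraz: (72/156) × (9/72) × (31/72) ≈ 0.0248397
Highest score → merlot.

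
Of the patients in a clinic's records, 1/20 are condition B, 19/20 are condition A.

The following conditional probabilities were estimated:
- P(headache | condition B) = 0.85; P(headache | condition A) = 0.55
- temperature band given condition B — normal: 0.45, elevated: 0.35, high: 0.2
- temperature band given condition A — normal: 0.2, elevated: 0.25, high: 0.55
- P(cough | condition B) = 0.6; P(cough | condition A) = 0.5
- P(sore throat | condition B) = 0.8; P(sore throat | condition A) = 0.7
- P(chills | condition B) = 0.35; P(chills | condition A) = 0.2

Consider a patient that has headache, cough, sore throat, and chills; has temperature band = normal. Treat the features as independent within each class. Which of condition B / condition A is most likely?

condition A

condition B: 0.05 × 0.85 × 0.45 × 0.6 × 0.8 × 0.35 = 0.003213
condition A: 0.95 × 0.55 × 0.2 × 0.5 × 0.7 × 0.2 = 0.007315
Highest score → condition A.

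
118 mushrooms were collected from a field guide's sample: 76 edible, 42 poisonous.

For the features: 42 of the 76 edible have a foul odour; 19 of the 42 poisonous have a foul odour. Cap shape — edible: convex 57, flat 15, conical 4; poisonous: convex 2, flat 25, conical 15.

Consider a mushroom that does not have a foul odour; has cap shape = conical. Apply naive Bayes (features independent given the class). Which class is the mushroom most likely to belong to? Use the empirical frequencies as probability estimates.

edible: (76/118) × (34/76) × (4/76) ≈ 0.015165
poisonous: (42/118) × (23/42) × (15/42) ≈ 0.0696126
Highest score → poisonous.

poisonous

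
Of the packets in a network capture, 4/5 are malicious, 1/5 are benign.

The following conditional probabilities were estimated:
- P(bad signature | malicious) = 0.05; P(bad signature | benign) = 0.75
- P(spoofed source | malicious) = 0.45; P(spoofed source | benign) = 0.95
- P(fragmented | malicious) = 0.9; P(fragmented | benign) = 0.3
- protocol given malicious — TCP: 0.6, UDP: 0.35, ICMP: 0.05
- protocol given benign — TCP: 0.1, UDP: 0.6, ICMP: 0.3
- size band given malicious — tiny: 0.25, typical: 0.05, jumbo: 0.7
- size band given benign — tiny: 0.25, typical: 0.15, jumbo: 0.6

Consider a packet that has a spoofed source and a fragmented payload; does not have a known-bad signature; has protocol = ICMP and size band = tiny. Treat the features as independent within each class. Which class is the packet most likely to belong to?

malicious: 0.8 × (1−0.05) × 0.45 × 0.9 × 0.05 × 0.25 = 0.0038475
benign: 0.2 × (1−0.75) × 0.95 × 0.3 × 0.3 × 0.25 = 0.00106875
Highest score → malicious.

malicious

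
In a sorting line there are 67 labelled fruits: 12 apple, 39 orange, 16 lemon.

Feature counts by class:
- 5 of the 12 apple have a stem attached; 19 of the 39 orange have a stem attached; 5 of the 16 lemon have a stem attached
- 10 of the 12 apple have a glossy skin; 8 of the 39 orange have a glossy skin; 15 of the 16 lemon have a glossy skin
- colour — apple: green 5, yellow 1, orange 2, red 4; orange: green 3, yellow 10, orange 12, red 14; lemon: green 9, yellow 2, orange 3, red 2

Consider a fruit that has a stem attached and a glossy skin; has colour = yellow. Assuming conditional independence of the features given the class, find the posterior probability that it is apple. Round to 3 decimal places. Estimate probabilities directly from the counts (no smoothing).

apple: (12/67) × (5/12) × (10/12) × (1/12) ≈ 0.00518242
orange: (39/67) × (19/39) × (8/39) × (10/39) ≈ 0.0149156
lemon: (16/67) × (5/16) × (15/16) × (2/16) ≈ 0.00874534
P(apple | x) = 0.00518242 / 0.02884336 ≈ 0.180

0.180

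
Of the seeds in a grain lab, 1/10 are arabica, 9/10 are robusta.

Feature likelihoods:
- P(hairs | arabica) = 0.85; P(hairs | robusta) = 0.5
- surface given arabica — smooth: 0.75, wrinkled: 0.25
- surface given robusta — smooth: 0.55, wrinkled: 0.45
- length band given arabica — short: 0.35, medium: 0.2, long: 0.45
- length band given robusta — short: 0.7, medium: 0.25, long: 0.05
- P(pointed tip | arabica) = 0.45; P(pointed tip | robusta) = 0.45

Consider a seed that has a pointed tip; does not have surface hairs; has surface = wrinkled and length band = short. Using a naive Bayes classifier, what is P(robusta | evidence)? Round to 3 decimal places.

0.991

arabica: 0.1 × (1−0.85) × 0.25 × 0.35 × 0.45 = 0.000590625
robusta: 0.9 × (1−0.5) × 0.45 × 0.7 × 0.45 = 0.0637875
P(robusta | x) = 0.0637875 / 0.064378125 ≈ 0.991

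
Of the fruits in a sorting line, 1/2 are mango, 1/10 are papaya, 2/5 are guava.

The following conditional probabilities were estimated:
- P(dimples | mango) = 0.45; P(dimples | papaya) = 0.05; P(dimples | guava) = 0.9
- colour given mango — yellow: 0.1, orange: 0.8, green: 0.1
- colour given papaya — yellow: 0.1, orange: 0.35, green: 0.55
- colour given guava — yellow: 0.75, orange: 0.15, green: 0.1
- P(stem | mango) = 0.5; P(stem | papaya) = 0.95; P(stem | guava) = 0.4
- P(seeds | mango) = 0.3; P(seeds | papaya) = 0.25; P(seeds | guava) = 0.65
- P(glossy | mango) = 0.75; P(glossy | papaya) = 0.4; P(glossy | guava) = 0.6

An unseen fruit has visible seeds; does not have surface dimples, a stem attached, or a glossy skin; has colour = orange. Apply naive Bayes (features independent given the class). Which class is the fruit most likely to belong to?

mango

mango: 0.5 × (1−0.45) × 0.8 × (1−0.5) × 0.3 × (1−0.75) = 0.00825
papaya: 0.1 × (1−0.05) × 0.35 × (1−0.95) × 0.25 × (1−0.4) = 0.000249375
guava: 0.4 × (1−0.9) × 0.15 × (1−0.4) × 0.65 × (1−0.6) = 0.000936
Highest score → mango.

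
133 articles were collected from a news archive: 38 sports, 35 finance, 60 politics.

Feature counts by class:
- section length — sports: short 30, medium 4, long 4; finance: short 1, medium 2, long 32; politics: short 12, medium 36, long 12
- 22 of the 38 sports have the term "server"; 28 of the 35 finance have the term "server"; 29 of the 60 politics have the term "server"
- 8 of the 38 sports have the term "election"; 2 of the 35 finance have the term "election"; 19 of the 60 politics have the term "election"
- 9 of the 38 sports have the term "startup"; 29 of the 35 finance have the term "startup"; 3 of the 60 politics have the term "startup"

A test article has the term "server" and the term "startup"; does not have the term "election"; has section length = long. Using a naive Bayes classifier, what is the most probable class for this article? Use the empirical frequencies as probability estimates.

finance

sports: (38/133) × (4/38) × (22/38) × (30/38) × (9/38) ≈ 0.0032557
finance: (35/133) × (32/35) × (28/35) × (33/35) × (29/35) ≈ 0.150371
politics: (60/133) × (12/60) × (29/60) × (41/60) × (3/60) ≈ 0.00148997
Highest score → finance.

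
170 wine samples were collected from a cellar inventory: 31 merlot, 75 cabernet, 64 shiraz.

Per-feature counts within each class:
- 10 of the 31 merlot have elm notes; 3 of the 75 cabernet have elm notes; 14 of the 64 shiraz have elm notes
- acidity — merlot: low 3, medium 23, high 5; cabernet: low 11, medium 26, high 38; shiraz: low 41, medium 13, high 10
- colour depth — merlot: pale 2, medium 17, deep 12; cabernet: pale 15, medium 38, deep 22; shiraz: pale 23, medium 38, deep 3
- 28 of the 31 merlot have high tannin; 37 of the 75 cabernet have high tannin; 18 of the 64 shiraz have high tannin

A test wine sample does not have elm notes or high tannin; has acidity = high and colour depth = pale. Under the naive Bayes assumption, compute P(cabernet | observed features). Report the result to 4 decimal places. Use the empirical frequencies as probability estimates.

merlot: (31/170) × (21/31) × (5/31) × (2/31) × (3/31) ≈ 0.000124396
cabernet: (75/170) × (72/75) × (38/75) × (15/75) × (38/75) ≈ 0.0217449
shiraz: (64/170) × (50/64) × (10/64) × (23/64) × (46/64) ≈ 0.0118704
P(cabernet | x) = 0.0217449 / 0.033739696 ≈ 0.6445

0.6445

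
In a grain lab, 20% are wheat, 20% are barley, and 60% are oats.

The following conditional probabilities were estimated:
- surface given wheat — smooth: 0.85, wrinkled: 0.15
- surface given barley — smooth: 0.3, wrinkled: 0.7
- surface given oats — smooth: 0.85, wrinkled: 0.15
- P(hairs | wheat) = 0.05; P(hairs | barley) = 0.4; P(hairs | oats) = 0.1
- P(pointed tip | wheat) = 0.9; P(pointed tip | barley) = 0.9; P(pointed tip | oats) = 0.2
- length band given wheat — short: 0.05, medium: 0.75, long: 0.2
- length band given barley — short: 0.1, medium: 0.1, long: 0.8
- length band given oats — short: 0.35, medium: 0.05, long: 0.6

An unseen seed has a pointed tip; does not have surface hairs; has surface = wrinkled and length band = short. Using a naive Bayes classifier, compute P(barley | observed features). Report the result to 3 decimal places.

0.521

wheat: 0.2 × 0.15 × (1−0.05) × 0.9 × 0.05 = 0.0012825
barley: 0.2 × 0.7 × (1−0.4) × 0.9 × 0.1 = 0.00756
oats: 0.6 × 0.15 × (1−0.1) × 0.2 × 0.35 = 0.00567
P(barley | x) = 0.00756 / 0.0145125 ≈ 0.521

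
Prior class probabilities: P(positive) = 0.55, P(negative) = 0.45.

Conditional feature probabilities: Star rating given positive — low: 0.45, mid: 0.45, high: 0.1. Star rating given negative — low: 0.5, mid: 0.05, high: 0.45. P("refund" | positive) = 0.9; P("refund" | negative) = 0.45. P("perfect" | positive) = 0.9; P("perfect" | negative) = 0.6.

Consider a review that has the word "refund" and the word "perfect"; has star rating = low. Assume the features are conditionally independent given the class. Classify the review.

positive

positive: 0.55 × 0.45 × 0.9 × 0.9 = 0.200475
negative: 0.45 × 0.5 × 0.45 × 0.6 = 0.06075
Highest score → positive.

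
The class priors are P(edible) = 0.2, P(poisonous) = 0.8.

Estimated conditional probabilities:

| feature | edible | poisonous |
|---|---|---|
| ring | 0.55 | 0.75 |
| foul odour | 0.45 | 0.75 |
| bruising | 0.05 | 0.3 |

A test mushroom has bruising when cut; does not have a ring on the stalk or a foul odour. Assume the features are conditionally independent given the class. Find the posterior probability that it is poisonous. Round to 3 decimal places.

edible: 0.2 × (1−0.55) × (1−0.45) × 0.05 = 0.002475
poisonous: 0.8 × (1−0.75) × (1−0.75) × 0.3 = 0.015
P(poisonous | x) = 0.015 / 0.017475 ≈ 0.858

0.858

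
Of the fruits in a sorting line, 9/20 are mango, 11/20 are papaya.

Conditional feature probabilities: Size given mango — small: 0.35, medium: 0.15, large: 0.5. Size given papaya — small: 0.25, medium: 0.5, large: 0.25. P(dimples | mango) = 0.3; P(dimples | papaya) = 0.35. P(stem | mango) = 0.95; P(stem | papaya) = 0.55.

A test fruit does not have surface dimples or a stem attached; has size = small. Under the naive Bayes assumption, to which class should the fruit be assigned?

papaya

mango: 0.45 × 0.35 × (1−0.3) × (1−0.95) = 0.0055125
papaya: 0.55 × 0.25 × (1−0.35) × (1−0.55) = 0.04021875
Highest score → papaya.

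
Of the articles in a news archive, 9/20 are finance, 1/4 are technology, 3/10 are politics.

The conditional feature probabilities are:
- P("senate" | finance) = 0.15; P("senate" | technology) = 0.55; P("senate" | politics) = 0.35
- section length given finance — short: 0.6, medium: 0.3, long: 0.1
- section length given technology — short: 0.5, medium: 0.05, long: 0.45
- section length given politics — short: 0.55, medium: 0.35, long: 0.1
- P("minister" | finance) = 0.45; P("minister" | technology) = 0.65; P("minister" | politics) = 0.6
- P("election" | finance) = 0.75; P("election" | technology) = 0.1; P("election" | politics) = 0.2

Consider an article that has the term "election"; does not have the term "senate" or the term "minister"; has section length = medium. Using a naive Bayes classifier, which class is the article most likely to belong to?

finance

finance: 0.45 × (1−0.15) × 0.3 × (1−0.45) × 0.75 = 0.047334375
technology: 0.25 × (1−0.55) × 0.05 × (1−0.65) × 0.1 = 0.000196875
politics: 0.3 × (1−0.35) × 0.35 × (1−0.6) × 0.2 = 0.00546
Highest score → finance.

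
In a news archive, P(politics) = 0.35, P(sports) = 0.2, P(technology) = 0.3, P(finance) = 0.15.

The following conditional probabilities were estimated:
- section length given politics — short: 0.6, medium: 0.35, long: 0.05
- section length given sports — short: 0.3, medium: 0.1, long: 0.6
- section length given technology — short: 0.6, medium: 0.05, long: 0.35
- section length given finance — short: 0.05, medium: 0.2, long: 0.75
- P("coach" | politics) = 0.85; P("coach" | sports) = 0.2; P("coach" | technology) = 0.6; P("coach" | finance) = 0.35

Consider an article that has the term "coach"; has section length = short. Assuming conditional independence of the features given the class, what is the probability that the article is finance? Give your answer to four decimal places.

0.0087

politics: 0.35 × 0.6 × 0.85 = 0.1785
sports: 0.2 × 0.3 × 0.2 = 0.012
technology: 0.3 × 0.6 × 0.6 = 0.108
finance: 0.15 × 0.05 × 0.35 = 0.002625
P(finance | x) = 0.002625 / 0.301125 ≈ 0.0087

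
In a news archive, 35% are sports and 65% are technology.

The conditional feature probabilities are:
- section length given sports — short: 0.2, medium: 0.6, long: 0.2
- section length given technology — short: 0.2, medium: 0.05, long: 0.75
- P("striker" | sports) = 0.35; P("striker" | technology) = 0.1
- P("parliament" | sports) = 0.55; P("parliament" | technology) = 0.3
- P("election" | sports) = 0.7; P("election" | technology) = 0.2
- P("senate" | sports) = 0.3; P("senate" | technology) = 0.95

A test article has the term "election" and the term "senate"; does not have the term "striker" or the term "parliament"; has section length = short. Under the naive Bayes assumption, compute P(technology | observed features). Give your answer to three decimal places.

0.784

sports: 0.35 × 0.2 × (1−0.35) × (1−0.55) × 0.7 × 0.3 = 0.00429975
technology: 0.65 × 0.2 × (1−0.1) × (1−0.3) × 0.2 × 0.95 = 0.015561
P(technology | x) = 0.015561 / 0.01986075 ≈ 0.784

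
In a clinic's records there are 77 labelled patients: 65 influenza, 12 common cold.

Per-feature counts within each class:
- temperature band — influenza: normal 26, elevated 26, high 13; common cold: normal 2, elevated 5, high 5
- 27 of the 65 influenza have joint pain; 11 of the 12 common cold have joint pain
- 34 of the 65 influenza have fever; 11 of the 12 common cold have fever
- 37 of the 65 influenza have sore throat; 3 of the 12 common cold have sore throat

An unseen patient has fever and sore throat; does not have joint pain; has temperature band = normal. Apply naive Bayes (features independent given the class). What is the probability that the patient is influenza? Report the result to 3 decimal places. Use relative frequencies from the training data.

influenza: (65/77) × (26/65) × (38/65) × (34/65) × (37/65) ≈ 0.0587769
common cold: (12/77) × (2/12) × (1/12) × (11/12) × (3/12) ≈ 0.000496032
P(influenza | x) = 0.0587769 / 0.059272932 ≈ 0.992

0.992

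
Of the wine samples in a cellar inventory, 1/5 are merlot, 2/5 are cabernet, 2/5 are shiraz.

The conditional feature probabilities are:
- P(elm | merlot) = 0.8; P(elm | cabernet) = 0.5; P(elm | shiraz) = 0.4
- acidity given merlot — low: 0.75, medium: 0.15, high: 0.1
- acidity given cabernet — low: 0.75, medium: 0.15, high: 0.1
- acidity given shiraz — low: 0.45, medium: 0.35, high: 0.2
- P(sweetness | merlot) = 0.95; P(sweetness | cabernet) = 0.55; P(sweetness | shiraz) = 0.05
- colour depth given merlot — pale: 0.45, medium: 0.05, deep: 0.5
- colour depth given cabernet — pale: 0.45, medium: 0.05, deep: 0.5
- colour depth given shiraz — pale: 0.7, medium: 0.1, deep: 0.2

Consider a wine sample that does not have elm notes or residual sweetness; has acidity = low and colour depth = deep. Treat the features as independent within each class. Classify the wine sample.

merlot: 0.2 × (1−0.8) × 0.75 × (1−0.95) × 0.5 = 0.00075
cabernet: 0.4 × (1−0.5) × 0.75 × (1−0.55) × 0.5 = 0.03375
shiraz: 0.4 × (1−0.4) × 0.45 × (1−0.05) × 0.2 = 0.02052
Highest score → cabernet.

cabernet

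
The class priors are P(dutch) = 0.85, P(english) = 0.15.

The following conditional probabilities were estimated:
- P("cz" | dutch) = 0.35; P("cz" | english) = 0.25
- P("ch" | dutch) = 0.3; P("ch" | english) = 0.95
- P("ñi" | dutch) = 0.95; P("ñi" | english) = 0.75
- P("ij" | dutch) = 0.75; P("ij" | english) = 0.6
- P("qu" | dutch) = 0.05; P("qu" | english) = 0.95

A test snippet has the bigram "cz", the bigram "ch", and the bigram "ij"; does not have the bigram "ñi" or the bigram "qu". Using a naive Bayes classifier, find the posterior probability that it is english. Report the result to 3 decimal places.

dutch: 0.85 × 0.35 × 0.3 × (1−0.95) × 0.75 × (1−0.05) = 0.00317953125
english: 0.15 × 0.25 × 0.95 × (1−0.75) × 0.6 × (1−0.95) = 0.0002671875
P(english | x) = 0.0002671875 / 0.00344671875 ≈ 0.078

0.078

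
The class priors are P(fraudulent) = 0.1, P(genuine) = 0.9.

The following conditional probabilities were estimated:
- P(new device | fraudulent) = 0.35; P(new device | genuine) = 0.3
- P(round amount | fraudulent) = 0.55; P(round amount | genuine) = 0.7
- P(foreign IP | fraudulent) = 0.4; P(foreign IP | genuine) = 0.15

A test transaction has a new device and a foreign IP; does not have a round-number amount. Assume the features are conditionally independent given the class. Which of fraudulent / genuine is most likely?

genuine

fraudulent: 0.1 × 0.35 × (1−0.55) × 0.4 = 0.0063
genuine: 0.9 × 0.3 × (1−0.7) × 0.15 = 0.01215
Highest score → genuine.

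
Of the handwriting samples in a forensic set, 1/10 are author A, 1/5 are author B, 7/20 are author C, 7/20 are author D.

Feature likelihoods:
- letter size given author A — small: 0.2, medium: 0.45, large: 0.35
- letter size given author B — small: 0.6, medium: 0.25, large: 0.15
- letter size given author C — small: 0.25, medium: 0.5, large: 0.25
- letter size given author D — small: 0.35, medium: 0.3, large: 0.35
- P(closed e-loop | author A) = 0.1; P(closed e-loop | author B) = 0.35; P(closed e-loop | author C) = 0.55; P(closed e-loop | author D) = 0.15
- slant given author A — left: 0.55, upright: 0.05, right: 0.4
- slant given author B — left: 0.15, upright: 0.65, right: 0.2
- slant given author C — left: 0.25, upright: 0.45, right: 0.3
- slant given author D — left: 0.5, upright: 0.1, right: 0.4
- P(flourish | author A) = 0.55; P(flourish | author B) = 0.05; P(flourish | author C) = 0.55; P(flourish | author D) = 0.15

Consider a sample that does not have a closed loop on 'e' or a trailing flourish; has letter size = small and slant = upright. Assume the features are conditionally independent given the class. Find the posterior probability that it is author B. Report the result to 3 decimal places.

author A: 0.1 × 0.2 × (1−0.1) × 0.05 × (1−0.55) = 0.000405
author B: 0.2 × 0.6 × (1−0.35) × 0.65 × (1−0.05) = 0.048165
author C: 0.35 × 0.25 × (1−0.55) × 0.45 × (1−0.55) = 0.0079734375
author D: 0.35 × 0.35 × (1−0.15) × 0.1 × (1−0.15) = 0.008850625
P(author B | x) = 0.048165 / 0.0653940625 ≈ 0.737

0.737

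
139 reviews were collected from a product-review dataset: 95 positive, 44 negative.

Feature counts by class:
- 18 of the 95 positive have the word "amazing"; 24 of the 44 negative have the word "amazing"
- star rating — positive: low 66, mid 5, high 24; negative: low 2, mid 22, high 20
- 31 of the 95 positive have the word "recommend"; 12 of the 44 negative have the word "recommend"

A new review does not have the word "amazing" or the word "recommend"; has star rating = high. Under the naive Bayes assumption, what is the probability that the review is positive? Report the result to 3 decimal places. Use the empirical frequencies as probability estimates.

positive: (95/139) × (77/95) × (24/95) × (64/95) ≈ 0.0942801
negative: (44/139) × (20/44) × (20/44) × (32/44) ≈ 0.0475653
P(positive | x) = 0.0942801 / 0.1418454 ≈ 0.665

0.665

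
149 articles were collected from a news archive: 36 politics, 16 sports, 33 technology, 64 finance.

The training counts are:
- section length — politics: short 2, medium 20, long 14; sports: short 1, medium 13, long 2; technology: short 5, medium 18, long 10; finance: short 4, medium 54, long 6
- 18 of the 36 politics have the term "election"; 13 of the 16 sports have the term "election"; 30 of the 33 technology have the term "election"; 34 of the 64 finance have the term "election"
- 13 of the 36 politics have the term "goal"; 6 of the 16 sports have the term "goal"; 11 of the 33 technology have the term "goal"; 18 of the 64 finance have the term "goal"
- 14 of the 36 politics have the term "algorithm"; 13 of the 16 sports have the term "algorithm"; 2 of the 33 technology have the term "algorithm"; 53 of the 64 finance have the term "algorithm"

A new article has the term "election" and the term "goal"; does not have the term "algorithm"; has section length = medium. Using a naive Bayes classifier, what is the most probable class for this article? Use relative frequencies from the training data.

politics: (36/149) × (20/36) × (18/36) × (13/36) × (22/36) ≈ 0.0148107
sports: (16/149) × (13/16) × (13/16) × (6/16) × (3/16) ≈ 0.0049844
technology: (33/149) × (18/33) × (30/33) × (11/33) × (31/33) ≈ 0.034389
finance: (64/149) × (54/64) × (34/64) × (18/64) × (11/64) ≈ 0.00930704
Highest score → technology.

technology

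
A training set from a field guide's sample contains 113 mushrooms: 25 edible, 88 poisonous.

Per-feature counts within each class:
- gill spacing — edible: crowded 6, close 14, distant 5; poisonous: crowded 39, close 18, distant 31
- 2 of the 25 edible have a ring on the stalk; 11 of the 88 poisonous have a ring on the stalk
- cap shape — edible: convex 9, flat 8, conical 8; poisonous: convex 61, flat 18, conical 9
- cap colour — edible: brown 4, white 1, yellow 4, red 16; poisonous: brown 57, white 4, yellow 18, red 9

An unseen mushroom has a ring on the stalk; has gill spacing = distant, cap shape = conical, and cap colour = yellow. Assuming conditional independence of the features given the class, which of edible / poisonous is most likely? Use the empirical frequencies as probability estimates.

poisonous

edible: (25/113) × (5/25) × (2/25) × (8/25) × (4/25) ≈ 0.000181239
poisonous: (88/113) × (31/88) × (11/88) × (9/88) × (18/88) ≈ 0.00071737
Highest score → poisonous.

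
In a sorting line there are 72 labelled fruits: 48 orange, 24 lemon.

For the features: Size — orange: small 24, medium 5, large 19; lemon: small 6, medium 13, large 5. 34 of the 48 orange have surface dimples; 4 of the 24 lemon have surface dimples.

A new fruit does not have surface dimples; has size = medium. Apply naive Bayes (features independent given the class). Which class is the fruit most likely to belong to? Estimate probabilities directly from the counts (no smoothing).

orange: (48/72) × (5/48) × (14/48) ≈ 0.0202546
lemon: (24/72) × (13/24) × (20/24) ≈ 0.150463
Highest score → lemon.

lemon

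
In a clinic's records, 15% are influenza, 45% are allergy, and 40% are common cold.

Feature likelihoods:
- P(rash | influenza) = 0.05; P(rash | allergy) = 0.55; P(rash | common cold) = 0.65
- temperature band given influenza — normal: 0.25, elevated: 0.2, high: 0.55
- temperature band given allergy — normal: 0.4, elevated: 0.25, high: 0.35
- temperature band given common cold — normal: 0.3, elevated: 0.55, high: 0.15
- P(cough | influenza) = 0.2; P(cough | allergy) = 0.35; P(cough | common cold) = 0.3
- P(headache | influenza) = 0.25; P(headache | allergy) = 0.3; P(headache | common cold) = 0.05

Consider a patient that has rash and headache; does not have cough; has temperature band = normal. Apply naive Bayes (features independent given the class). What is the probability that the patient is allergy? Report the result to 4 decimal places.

0.8614

influenza: 0.15 × 0.05 × 0.25 × (1−0.2) × 0.25 = 0.000375
allergy: 0.45 × 0.55 × 0.4 × (1−0.35) × 0.3 = 0.019305
common cold: 0.4 × 0.65 × 0.3 × (1−0.3) × 0.05 = 0.00273
P(allergy | x) = 0.019305 / 0.02241 ≈ 0.8614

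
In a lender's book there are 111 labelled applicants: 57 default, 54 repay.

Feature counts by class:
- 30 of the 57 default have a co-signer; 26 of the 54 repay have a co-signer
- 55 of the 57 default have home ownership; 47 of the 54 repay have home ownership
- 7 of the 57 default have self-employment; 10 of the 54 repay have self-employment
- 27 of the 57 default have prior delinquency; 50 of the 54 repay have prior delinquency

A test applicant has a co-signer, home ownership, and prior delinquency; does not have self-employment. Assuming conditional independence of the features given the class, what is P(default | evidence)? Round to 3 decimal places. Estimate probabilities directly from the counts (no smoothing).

default: (57/111) × (30/57) × (55/57) × (50/57) × (27/57) ≈ 0.10836
repay: (54/111) × (26/54) × (47/54) × (44/54) × (50/54) ≈ 0.153812
P(default | x) = 0.10836 / 0.262172 ≈ 0.413

0.413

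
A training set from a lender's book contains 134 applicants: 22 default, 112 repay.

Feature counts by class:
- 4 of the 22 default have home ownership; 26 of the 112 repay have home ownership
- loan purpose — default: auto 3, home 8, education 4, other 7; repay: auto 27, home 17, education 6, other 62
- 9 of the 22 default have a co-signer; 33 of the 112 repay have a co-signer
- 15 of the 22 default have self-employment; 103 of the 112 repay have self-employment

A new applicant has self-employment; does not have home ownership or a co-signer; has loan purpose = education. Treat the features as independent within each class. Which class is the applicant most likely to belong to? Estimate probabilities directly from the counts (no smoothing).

default: (22/134) × (18/22) × (4/22) × (13/22) × (15/22) ≈ 0.00983998
repay: (112/134) × (86/112) × (6/112) × (79/112) × (103/112) ≈ 0.0223026
Highest score → repay.

repay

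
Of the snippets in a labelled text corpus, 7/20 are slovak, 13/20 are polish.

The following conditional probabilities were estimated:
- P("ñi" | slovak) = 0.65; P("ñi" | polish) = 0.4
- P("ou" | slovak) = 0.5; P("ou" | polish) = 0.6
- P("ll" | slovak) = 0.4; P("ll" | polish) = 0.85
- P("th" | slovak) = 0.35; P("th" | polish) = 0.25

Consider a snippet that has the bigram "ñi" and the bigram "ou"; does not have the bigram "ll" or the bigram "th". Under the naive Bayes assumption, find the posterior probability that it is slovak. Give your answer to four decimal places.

0.7165

slovak: 0.35 × 0.65 × 0.5 × (1−0.4) × (1−0.35) = 0.0443625
polish: 0.65 × 0.4 × 0.6 × (1−0.85) × (1−0.25) = 0.01755
P(slovak | x) = 0.0443625 / 0.0619125 ≈ 0.7165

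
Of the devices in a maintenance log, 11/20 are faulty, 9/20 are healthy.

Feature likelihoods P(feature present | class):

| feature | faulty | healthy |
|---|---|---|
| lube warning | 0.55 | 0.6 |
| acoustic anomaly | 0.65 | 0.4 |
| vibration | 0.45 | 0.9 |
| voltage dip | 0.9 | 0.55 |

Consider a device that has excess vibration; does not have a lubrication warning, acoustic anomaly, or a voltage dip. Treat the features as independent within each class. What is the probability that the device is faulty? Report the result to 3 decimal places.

0.082

faulty: 0.55 × (1−0.55) × (1−0.65) × 0.45 × (1−0.9) = 0.003898125
healthy: 0.45 × (1−0.6) × (1−0.4) × 0.9 × (1−0.55) = 0.04374
P(faulty | x) = 0.003898125 / 0.047638125 ≈ 0.082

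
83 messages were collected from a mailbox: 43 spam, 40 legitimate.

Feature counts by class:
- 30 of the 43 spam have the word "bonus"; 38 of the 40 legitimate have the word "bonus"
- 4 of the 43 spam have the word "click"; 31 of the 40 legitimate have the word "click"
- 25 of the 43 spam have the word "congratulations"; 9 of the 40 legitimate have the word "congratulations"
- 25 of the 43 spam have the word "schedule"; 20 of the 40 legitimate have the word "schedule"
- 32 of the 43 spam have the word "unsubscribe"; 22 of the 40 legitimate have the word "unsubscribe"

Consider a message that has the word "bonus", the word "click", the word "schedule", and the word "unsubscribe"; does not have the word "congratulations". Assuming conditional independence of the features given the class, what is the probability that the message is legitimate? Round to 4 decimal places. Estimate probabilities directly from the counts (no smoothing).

0.9255

spam: (43/83) × (30/43) × (4/43) × (18/43) × (25/43) × (32/43) ≈ 0.00608964
legitimate: (40/83) × (38/40) × (31/40) × (31/40) × (20/40) × (22/40) ≈ 0.0756209
P(legitimate | x) = 0.0756209 / 0.08171054 ≈ 0.9255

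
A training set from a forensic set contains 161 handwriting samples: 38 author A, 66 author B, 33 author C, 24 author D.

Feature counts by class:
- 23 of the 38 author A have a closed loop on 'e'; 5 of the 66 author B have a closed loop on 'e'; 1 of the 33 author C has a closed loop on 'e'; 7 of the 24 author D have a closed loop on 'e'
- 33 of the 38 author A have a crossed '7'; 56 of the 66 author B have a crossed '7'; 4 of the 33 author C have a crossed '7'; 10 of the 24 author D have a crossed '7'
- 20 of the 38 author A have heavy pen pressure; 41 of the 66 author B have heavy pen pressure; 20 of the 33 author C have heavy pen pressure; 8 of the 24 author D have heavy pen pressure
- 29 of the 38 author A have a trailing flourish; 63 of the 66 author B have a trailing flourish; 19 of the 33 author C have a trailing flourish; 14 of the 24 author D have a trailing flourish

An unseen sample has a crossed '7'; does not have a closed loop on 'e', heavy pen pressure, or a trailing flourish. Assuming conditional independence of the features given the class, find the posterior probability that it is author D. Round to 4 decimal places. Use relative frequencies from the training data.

author A: (38/161) × (15/38) × (33/38) × (18/38) × (9/38) ≈ 0.00907703
author B: (66/161) × (61/66) × (56/66) × (25/66) × (3/66) ≈ 0.00553505
author C: (33/161) × (32/33) × (4/33) × (13/33) × (14/33) ≈ 0.00402637
author D: (24/161) × (17/24) × (10/24) × (16/24) × (10/24) ≈ 0.0122211
P(author D | x) = 0.0122211 / 0.03085955 ≈ 0.3960

0.3960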